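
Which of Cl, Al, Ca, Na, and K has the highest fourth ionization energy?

Al

IE_4 is the cost of taking one more electron from the +3 cation: Cl³⁺ still has 4 valence electrons; Al³⁺ is the bare [Ne] core; Ca³⁺ is already 1 electron into the core; Na³⁺ is already 2 electrons into the core; K³⁺ is already 2 electrons into the core.
Pulling an electron out of a noble-gas core costs far more than removing a remaining valence electron, so K, Ca, Na and Al sit at the high end of IE_4.
Approximate IE_4 values (kJ/mol): Cl 5159, Al 11577, Ca 6491, Na 9543, K 5877.
Putting it together, IE_4: Cl < K < Ca < Na < Al.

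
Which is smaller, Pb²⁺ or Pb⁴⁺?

Pb⁴⁺

Both ions have Z = 82 protons, but Pb⁴⁺ has lost more electrons, so its remaining electrons feel a larger effective nuclear charge per electron and are pulled in more tightly.
Higher positive charge → smaller ion, so Pb²⁺ > Pb⁴⁺.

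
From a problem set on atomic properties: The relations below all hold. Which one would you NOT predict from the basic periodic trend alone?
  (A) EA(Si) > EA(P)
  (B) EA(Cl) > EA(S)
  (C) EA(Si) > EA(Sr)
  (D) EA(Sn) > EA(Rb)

(A)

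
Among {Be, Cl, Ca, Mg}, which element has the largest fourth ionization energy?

IE_4 is the cost of taking one more electron from the +3 cation: Be³⁺ is already 1 electron into the core; Cl³⁺ still has 4 valence electrons; Ca³⁺ is already 1 electron into the core; Mg³⁺ is already 1 electron into the core.
Breaking into a closed-shell core is much more expensive than removing a leftover valence electron — Ca, Mg and Be have the largest IE_4 here.
Approximate IE_4 values (kJ/mol): Be 21007, Cl 5159, Ca 6491, Mg 10543.
Putting it together, IE_4: Cl < Ca < Mg < Be.

Be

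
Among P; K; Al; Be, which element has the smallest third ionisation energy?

After 2 electrons have been removed, what remains? P²⁺ still has 3 valence electrons; K²⁺ is already 1 electron into the core; Al²⁺ still has 1 valence electron; Be²⁺ is the bare [He] core.
Pulling an electron out of a noble-gas core costs far more than removing a remaining valence electron, so K and Be sit at the high end of IE_3.
Valence configurations: P²⁺ [Ne]3s²3p¹, Al²⁺ [Ne]3s¹.
Tabulated IE_3 (kJ/mol): P 2914, K 4420, Al 2745, Be 14849.
So the third ionization energies run Al < P < K < Be.

Al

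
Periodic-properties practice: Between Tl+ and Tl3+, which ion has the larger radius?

Tl+

Both ions have Z = 81 protons, but Tl3+ has lost more electrons, so its remaining electrons feel a larger effective nuclear charge per electron and are pulled in more tightly.
Higher positive charge → smaller ion, so Tl+ > Tl3+.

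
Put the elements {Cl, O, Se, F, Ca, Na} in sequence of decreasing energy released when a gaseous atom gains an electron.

Cl > F > Se > O > Na > Ca

O is in period 2, group 16; F is in period 2, group 17; Na is in period 3, group 1; Cl is in period 3, group 17; Ca is in period 4, group 2; Se is in period 4, group 16.
Atoms with high Z_eff and room in the valence shell (especially the halogens) have the most exothermic electron affinities.
These span different periods and groups, so the two trends combine.
Na > Ca: the two effects oppose for this pair; the down-group effect wins (53 vs 2 kJ/mol).
O > Na: relative to Na, both the across-period and down-group shifts push O's electron affinity up.
Se > O: this pair runs against the simple trend — see the exception note.
F > Se: relative to Se, both the across-period and down-group shifts push F's electron affinity up.
Cl > F: this pair runs against the simple trend — see the exception note.
Note the exception: Se has a higher electron affinity than O, contrary to the simple trend — O's compact 2p subshell gives strong electron–electron repulsion on the added electron.
Note the exception: Cl has a higher electron affinity than F, contrary to the simple trend — F's small 2p subshell makes the incoming electron feel strong e⁻–e⁻ repulsion, so Cl actually releases more energy on gaining an electron.
For reference (kJ/mol): O 141, F 328, Na 53, Cl 349, Ca 2, Se 195.
So from highest to lowest: Cl > F > Se > O > Na > Ca.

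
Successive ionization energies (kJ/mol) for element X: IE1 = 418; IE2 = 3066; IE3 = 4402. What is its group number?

Look for the largest jump between consecutive ionization energies: IE2/IE1 ≈ 7.3, far larger than any earlier ratio.
That jump marks the point where a core electron is being removed. So the atom has 1 valence electron.
A main-group element with 1 valence electron is in group 1.

Group 1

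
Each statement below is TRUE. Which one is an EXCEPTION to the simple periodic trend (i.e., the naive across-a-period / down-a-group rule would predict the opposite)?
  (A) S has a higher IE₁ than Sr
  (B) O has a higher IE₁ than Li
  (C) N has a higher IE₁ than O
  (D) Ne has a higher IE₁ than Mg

The general trend: IE₁ increases across a period and decreases down a group.
(A) S (period 3, group 16) vs Sr (period 5, group 2): the stated order agrees with the simple trend.
(B) O (period 2, group 16) vs Li (period 2, group 1): the stated order agrees with the simple trend.
(C) N (period 2, group 15) vs O (period 2, group 16): the stated order contradicts the simple trend.
(D) Ne (period 2, group 18) vs Mg (period 3, group 2): the stated order agrees with the simple trend.
The exception is (C): pairing an electron in O's 2p⁴ costs repulsion energy, so O ionizes more easily than half-filled N (2p³).

(C)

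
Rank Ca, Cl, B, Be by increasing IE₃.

B < Cl < Ca < Be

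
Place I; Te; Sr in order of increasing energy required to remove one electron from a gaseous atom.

Sr is in period 5, group 2; Te is in period 5, group 16; I is in period 5, group 17.
Removing the outermost electron gets harder across a period and easier down a group.
All lie in period 5, so first ionization energy increases left to right.
So from lowest to highest: Sr < Te < I.

Sr < Te < I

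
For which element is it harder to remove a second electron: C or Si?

IE_2 is the cost of taking one more electron from the +1 cation: C⁺ still has 3 valence electrons; Si⁺ still has 3 valence electrons.
All are still removing valence electrons, so compare the +1 ions as you would atoms: IE_2 generally rises across a period (higher Z_eff) and falls down a group (larger shell), subject to the usual subshell exceptions.
Valence configurations: C⁺ [He]2s²2p¹, Si⁺ [Ne]3s²3p¹.
Tabulated IE_2 (kJ/mol): C 2353, Si 1577.
So the second ionization energies run Si < C.

C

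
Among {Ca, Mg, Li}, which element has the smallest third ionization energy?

The third ionization energy removes an electron from the +2 ion. For each element: Ca²⁺ is the bare [Ar] core; Mg²⁺ is the bare [Ne] core; Li²⁺ is already 1 electron into the core.
All of these are removing an electron from a noble-gas core or deeper; the smaller core (lower principal quantum number) is held far more tightly, and within a period the higher nuclear charge binds the same core more tightly.
Approximate IE_3 values (kJ/mol): Ca 4912, Mg 7733, Li 11815.
So the third ionization energies run Ca < Mg < Li.

Ca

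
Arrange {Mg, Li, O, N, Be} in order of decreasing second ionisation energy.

Li > O > N > Be > Mg

The second ionization energy removes an electron from the +1 ion. For each element: Mg⁺ still has 1 valence electron; Li⁺ is the bare [He] core; O⁺ still has 5 valence electrons; N⁺ still has 4 valence electrons; Be⁺ still has 1 valence electron.
Pulling an electron out of a noble-gas core costs far more than removing a remaining valence electron, so Li sits at the high end of IE_2.
Valence configurations: Mg⁺ [Ne]3s¹, O⁺ [He]2s²2p³, N⁺ [He]2s²2p², Be⁺ [He]2s¹.
Tabulated IE_2 (kJ/mol): Mg 1451, Li 7298, O 3388, N 2856, Be 1757.
So the second ionization energies run Mg < Be < N < O < Li.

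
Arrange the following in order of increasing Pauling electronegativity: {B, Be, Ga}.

Be, Ga, B

Be is in period 2, group 2; B is in period 2, group 13; Ga is in period 4, group 13.
Smaller atoms with higher effective nuclear charge are more electronegative.
Neither a single period nor a single group — weigh both effects.
Ga > Be: the two effects oppose for this pair; the across-period effect wins (1.81 vs 1.57).
B > Ga: they share group 13; the group trend gives B the larger value.
Approximate values (Pauling): Be 1.57, B 2.04, Ga 1.81.
So from lowest to highest: Be < Ga < B.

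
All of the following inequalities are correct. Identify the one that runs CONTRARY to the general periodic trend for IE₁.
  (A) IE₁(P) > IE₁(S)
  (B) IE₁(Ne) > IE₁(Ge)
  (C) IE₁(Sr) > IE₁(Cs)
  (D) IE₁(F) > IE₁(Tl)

The general trend: IE₁ increases across a period and decreases down a group.
(A) P (period 3, group 15) vs S (period 3, group 16): the stated order contradicts the simple trend.
(B) Ne (period 2, group 18) vs Ge (period 4, group 14): the stated order agrees with the simple trend.
(C) Sr (period 5, group 2) vs Cs (period 6, group 1): the stated order agrees with the simple trend.
(D) F (period 2, group 17) vs Tl (period 6, group 13): the stated order agrees with the simple trend.
The exception is (A): S (3p⁴) ionizes more easily than half-filled P (3p³) because the paired 3p electron in S is pushed out by e⁻–e⁻ repulsion.

(A)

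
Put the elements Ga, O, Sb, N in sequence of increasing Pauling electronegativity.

Ga, Sb, N, O

N is in period 2, group 15; O is in period 2, group 16; Ga is in period 4, group 13; Sb is in period 5, group 15.
EN rises left→right (higher Z_eff, smaller atoms) and falls top→bottom (larger, more shielded atoms).
These span different periods and groups, so the two trends combine.
Sb > Ga: period and group pull opposite ways; the across-period shift dominates (2.05 vs 1.81).
N > Sb: they share group 15; the group trend gives N the larger value.
O > N: both are in period 2; the period trend gives O the larger value.
For reference (Pauling): N 3.04, O 3.44, Ga 1.81, Sb 2.05.
So from lowest to highest: Ga < Sb < N < O.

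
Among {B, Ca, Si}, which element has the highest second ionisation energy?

Consider each +1 ion: B⁺ still has 2 valence electrons; Ca⁺ still has 1 valence electron; Si⁺ still has 3 valence electrons.
All are still removing valence electrons, so compare the +1 ions as you would atoms: IE_2 generally rises across a period (higher Z_eff) and falls down a group (larger shell), subject to the usual subshell exceptions.
Valence configurations: B⁺ [He]2s², Ca⁺ [Ar]4s¹, Si⁺ [Ne]3s²3p¹.
The numbers (kJ/mol): B 2427, Ca 1145, Si 1577.
So the second ionization energies run Ca < Si < B.

B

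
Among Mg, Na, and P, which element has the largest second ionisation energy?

Na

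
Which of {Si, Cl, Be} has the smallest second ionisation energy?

After 1 electron has been removed, what remains? Si⁺ still has 3 valence electrons; Cl⁺ still has 6 valence electrons; Be⁺ still has 1 valence electron.
All are still removing valence electrons, so compare the +1 ions as you would atoms: IE_2 generally rises across a period (higher Z_eff) and falls down a group (larger shell), subject to the usual subshell exceptions.
Valence configurations: Si⁺ [Ne]3s²3p¹, Cl⁺ [Ne]3s²3p⁴, Be⁺ [He]2s¹.
Approximate IE_2 values (kJ/mol): Si 1577, Cl 2298, Be 1757.
Putting it together, IE_2: Si < Be < Cl.

Si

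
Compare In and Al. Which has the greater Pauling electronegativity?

Al is in period 3, group 13; In is in period 5, group 13.
Atoms toward the upper right of the periodic table pull bonding electrons most strongly.
All are in group 13; the group trend (electronegativity increases up the group) applies, with the exception below.
Note the exception: In has a higher electronegativity than Al, contrary to the simple trend — poor shielding by filled d (and f) subshells raises the heavier element's effective nuclear charge more than the simple down-group trend predicts.
Tabulated electronegativity (Pauling): Al 1.61, In 1.78.
So In has the greater Pauling electronegativity (In > Al).

In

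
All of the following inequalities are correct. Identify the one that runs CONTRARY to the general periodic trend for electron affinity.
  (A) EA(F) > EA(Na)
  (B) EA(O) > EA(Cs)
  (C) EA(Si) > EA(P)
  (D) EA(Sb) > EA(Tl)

(C)

The general trend: electron affinity increases across a period and decreases down a group.
(A) F (period 2, group 17) vs Na (period 3, group 1): the stated order agrees with the simple trend.
(B) O (period 2, group 16) vs Cs (period 6, group 1): the stated order agrees with the simple trend.
(C) Si (period 3, group 14) vs P (period 3, group 15): the stated order contradicts the simple trend.
(D) Sb (period 5, group 15) vs Tl (period 6, group 13): the stated order agrees with the simple trend.
The exception is (C): adding an electron to P's half-filled 3p³ is unfavourable, so Si (3p²) has the more exothermic EA.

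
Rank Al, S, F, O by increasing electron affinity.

Al, O, S, F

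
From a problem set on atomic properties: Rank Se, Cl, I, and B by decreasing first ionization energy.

Cl > I > Se > B

B is in period 2, group 13; Cl is in period 3, group 17; Se is in period 4, group 16; I is in period 5, group 17.
Removing the outermost electron gets harder across a period and easier down a group.
Here both period and group differ, so the two effects have to be weighed against each other.
Se > B: the two effects oppose for this pair; the across-period effect wins (941 vs 801 kJ/mol).
I > Se: period and group pull opposite ways; the across-period shift dominates (1008 vs 941 kJ/mol).
Cl > I: Cl sits above I in group 17, so the down-group effect alone puts Cl higher.
Approximate values (kJ/mol): B 801, Cl 1251, Se 941, I 1008.
So from highest to lowest: Cl > I > Se > B.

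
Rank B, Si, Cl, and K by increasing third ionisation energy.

After 2 electrons have been removed, what remains? B²⁺ still has 1 valence electron; Si²⁺ still has 2 valence electrons; Cl²⁺ still has 5 valence electrons; K²⁺ is already 1 electron into the core.
Breaking into a closed-shell core is much more expensive than removing a leftover valence electron — K has the largest IE_3 here.
Valence configurations: B²⁺ [He]2s¹, Si²⁺ [Ne]3s², Cl²⁺ [Ne]3s²3p³.
Tabulated IE_3 (kJ/mol): B 3660, Si 3232, Cl 3822, K 4420.
Hence IE_3: Si < B < Cl < K.

Si < B < Cl < K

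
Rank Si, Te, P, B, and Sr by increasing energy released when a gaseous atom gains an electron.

Sr < B < P < Si < Te

B is in period 2, group 13; Si is in period 3, group 14; P is in period 3, group 15; Sr is in period 5, group 2; Te is in period 5, group 16.
EA tends to increase across a period and decrease down a group, though the pattern is less regular than for IE or radius.
These span different periods and groups, so the two trends combine.
B > Sr: relative to Sr, both the across-period and down-group shifts push B's electron affinity up.
P > B: period and group pull opposite ways; the across-period shift dominates (72 vs 27 kJ/mol).
Si > P: this pair runs against the simple trend — see the exception note.
Te > Si: period and group pull opposite ways; the across-period shift dominates (190 vs 134 kJ/mol).
Note the exception: Si has a higher electron affinity than P, contrary to the simple trend — adding an electron to P's half-filled 3p³ is unfavourable, so Si (3p²) has the more exothermic EA.
Approximate values (kJ/mol): B 27, Si 134, P 72, Sr 5, Te 190.
So from lowest to highest: Sr < B < P < Si < Te.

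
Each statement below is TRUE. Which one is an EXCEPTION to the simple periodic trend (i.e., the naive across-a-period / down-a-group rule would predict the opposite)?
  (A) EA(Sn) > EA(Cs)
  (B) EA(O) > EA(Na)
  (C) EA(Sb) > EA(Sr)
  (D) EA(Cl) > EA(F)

(D)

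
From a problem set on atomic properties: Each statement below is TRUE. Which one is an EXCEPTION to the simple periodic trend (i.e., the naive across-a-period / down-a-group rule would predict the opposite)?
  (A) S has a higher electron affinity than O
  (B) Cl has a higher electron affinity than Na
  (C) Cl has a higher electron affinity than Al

(A)

The general trend: electron affinity increases across a period and decreases down a group.
(A) S (period 3, group 16) vs O (period 2, group 16): the stated order contradicts the simple trend.
(B) Cl (period 3, group 17) vs Na (period 3, group 1): the stated order agrees with the simple trend.
(C) Cl (period 3, group 17) vs Al (period 3, group 13): the stated order agrees with the simple trend.
The exception is (A): the compact 2p subshell of O repels the added electron more than S's larger 3p does.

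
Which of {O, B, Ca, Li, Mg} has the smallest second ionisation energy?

IE_2 is the cost of taking one more electron from the +1 cation: O⁺ still has 5 valence electrons; B⁺ still has 2 valence electrons; Ca⁺ still has 1 valence electron; Li⁺ is the bare [He] core; Mg⁺ still has 1 valence electron.
Core electrons are held far more tightly than valence electrons, so Li tops the IE_2 order.
Valence configurations: O⁺ [He]2s²2p³, B⁺ [He]2s², Ca⁺ [Ar]4s¹, Mg⁺ [Ne]3s¹.
Tabulated IE_2 (kJ/mol): O 3388, B 2427, Ca 1145, Li 7298, Mg 1451.
Putting it together, IE_2: Ca < Mg < B < O < Li.

Ca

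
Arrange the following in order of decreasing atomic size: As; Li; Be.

Li, As, Be

Radius decreases left→right (rising Z_eff, same n) and increases top→bottom (higher n).
These span different periods and groups, so the two trends combine.
As > Be: period and group pull opposite ways; the down-group shift dominates (121 vs 102 pm).
Li > As: period and group pull opposite ways; the across-period shift dominates (133 vs 121 pm).
For reference (pm): Li 133, Be 102, As 121.
So from largest to smallest: Li > As > Be.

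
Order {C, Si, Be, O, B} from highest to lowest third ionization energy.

Consider each +2 ion: C²⁺ still has 2 valence electrons; Si²⁺ still has 2 valence electrons; Be²⁺ is the bare [He] core; O²⁺ still has 4 valence electrons; B²⁺ still has 1 valence electron.
Pulling an electron out of a noble-gas core costs far more than removing a remaining valence electron, so Be sits at the high end of IE_3.
Valence configurations: C²⁺ [He]2s², Si²⁺ [Ne]3s², O²⁺ [He]2s²2p², B²⁺ [He]2s¹.
Approximate IE_3 values (kJ/mol): C 4620, Si 3232, Be 14849, O 5300, B 3660.
Putting it together, IE_3: Si < B < C < O < Be.

Be > O > C > B > Si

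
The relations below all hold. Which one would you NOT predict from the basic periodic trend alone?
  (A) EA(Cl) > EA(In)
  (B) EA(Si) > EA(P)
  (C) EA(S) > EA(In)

The general trend: electron affinity increases across a period and decreases down a group.
(A) Cl (period 3, group 17) vs In (period 5, group 13): the stated order agrees with the simple trend.
(B) Si (period 3, group 14) vs P (period 3, group 15): the stated order contradicts the simple trend.
(C) S (period 3, group 16) vs In (period 5, group 13): the stated order agrees with the simple trend.
The exception is (B): adding an electron to P's half-filled 3p³ is unfavourable, so Si (3p²) has the more exothermic EA.

(B)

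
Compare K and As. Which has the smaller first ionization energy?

K

Across a period the outer electron is held more tightly (higher IE₁); down a group it sits in a higher shell, more shielded, and comes off more easily.
All lie in period 4, so first ionization energy increases left to right.
So K has the smaller first ionization energy (K < As).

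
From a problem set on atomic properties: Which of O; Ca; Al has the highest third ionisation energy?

The third ionization energy removes an electron from the +2 ion. For each element: O²⁺ still has 4 valence electrons; Ca²⁺ is the bare [Ar] core; Al²⁺ still has 1 valence electron.
Usually core removal costs more than valence removal, but here the competition is close: a tightly held n=2 valence electron can cost more to remove than an n=3 core electron, so the actual values have to decide it.
Valence configurations: O²⁺ [He]2s²2p², Al²⁺ [Ne]3s¹.
Tabulated IE_3 (kJ/mol): O 5300, Ca 4912, Al 2745.
So the third ionization energies run Al < Ca < O.

O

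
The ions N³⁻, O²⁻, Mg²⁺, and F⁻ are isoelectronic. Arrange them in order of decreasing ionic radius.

All of these have 10 electrons, so size is governed by nuclear charge alone: the more protons, the stronger the pull on the same electron cloud, and the smaller the ion.
Nuclear charges: Mg²⁺ (Z=12), F⁻ (Z=9), O²⁻ (Z=8), N³⁻ (Z=7).
Largest to smallest: N³⁻ > O²⁻ > F⁻ > Mg²⁺.

N³⁻ > O²⁻ > F⁻ > Mg²⁺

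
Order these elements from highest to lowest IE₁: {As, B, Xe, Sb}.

Xe > As > Sb > B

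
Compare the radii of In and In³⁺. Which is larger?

In

Forming In³⁺ removes 3 electrons from In. Fewer electrons for the same nuclear charge means less shielding and a higher Z_eff on the remaining electrons, and for main-group metals the entire outer shell is lost.
A cation is smaller than its parent atom: In³⁺ < In.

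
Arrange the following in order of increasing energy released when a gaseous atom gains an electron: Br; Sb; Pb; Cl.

Pb < Sb < Br < Cl

Cl is in period 3, group 17; Br is in period 4, group 17; Sb is in period 5, group 15; Pb is in period 6, group 14.
Atoms with high Z_eff and room in the valence shell (especially the halogens) have the most exothermic electron affinities.
These span different periods and groups, so the two trends combine.
Sb > Pb: relative to Pb, both the across-period and down-group shifts push Sb's electron affinity up.
Br > Sb: relative to Sb, both the across-period and down-group shifts push Br's electron affinity up.
Cl > Br: Cl sits above Br in group 17, so the down-group effect alone puts Cl higher.
For reference (kJ/mol): Cl 349, Br 325, Sb 103, Pb 35.
So from lowest to highest: Pb < Sb < Br < Cl.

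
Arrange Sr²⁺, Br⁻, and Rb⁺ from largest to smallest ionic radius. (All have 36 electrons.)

All of these have 36 electrons, so size is governed by nuclear charge alone: the more protons, the stronger the pull on the same electron cloud, and the smaller the ion.
Nuclear charges: Sr²⁺ (Z=38), Rb⁺ (Z=37), Br⁻ (Z=35).
Largest to smallest: Br⁻ > Rb⁺ > Sr²⁺.

Br⁻, Rb⁺, Sr²⁺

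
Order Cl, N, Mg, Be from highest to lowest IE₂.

N > Cl > Be > Mg

IE_2 is the cost of taking one more electron from the +1 cation: Cl⁺ still has 6 valence electrons; N⁺ still has 4 valence electrons; Mg⁺ still has 1 valence electron; Be⁺ still has 1 valence electron.
All are still removing valence electrons, so compare the +1 ions as you would atoms: IE_2 generally rises across a period (higher Z_eff) and falls down a group (larger shell), subject to the usual subshell exceptions.
Valence configurations: Cl⁺ [Ne]3s²3p⁴, N⁺ [He]2s²2p², Mg⁺ [Ne]3s¹, Be⁺ [He]2s¹.
Tabulated IE_2 (kJ/mol): Cl 2298, N 2856, Mg 1451, Be 1757.
Putting it together, IE_2: Mg < Be < Cl < N.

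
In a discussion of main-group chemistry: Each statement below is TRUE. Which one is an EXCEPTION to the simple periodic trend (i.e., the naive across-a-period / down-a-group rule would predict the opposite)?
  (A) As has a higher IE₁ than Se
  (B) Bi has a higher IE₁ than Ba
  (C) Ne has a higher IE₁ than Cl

The general trend: IE₁ increases across a period and decreases down a group.
(A) As (period 4, group 15) vs Se (period 4, group 16): the stated order contradicts the simple trend.
(B) Bi (period 6, group 15) vs Ba (period 6, group 2): the stated order agrees with the simple trend.
(C) Ne (period 2, group 18) vs Cl (period 3, group 17): the stated order agrees with the simple trend.
The exception is (A): Se (4p⁴) ionizes more easily than half-filled As (4p³).

(A)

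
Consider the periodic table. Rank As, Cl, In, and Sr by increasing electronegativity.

Sr < In < As < Cl

Cl is in period 3, group 17; As is in period 4, group 15; Sr is in period 5, group 2; In is in period 5, group 13.
Smaller atoms with higher effective nuclear charge are more electronegative.
Neither a single period nor a single group — weigh both effects.
In > Sr: In lies to the right of Sr in period 5, so the across-period effect alone puts In higher.
As > In: both effects reinforce here, so As is clearly the higher of the two.
Cl > As: both effects reinforce here, so Cl is clearly the higher of the two.
Tabulated electronegativity (Pauling): Cl 3.16, As 2.18, Sr 0.95, In 1.78.
So from lowest to highest: Sr < In < As < Cl.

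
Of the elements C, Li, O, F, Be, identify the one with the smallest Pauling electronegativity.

Li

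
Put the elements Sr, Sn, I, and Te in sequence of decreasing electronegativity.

I, Te, Sn, Sr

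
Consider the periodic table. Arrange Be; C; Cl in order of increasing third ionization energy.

Cl < C < Be

Consider each +2 ion: Be²⁺ is the bare [He] core; C²⁺ still has 2 valence electrons; Cl²⁺ still has 5 valence electrons.
Core electrons are held far more tightly than valence electrons, so Be tops the IE_3 order.
Valence configurations: C²⁺ [He]2s², Cl²⁺ [Ne]3s²3p³.
Tabulated IE_3 (kJ/mol): Be 14849, C 4620, Cl 3822.
Overall IE_3 order: Cl < C < Be.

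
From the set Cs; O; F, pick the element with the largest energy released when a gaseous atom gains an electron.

O is in period 2, group 16; F is in period 2, group 17; Cs is in period 6, group 1.
Electron affinity generally becomes more exothermic across a period toward the halogens and less exothermic down a group.
Here both period and group differ, so the two effects have to be weighed against each other.
O > Cs: both effects reinforce here, so O is clearly the higher of the two.
F > O: both are in period 2; the period trend gives F the larger value.
For reference (kJ/mol): O 141, F 328, Cs 46.
The largest energy released when a gaseous atom gains an electron among these belongs to F.

F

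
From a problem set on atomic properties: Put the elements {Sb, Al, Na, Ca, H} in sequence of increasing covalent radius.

H < Al < Sb < Na < Ca

Moving right in a period, electrons are added to the same shell under a stronger nuclear pull, so atoms get smaller; moving down, a new shell is opened and atoms get larger.
Here both period and group differ, so the two effects have to be weighed against each other.
Al > H: period and group pull opposite ways; the down-group shift dominates (126 vs 32 pm).
Sb > Al: period and group pull opposite ways; the down-group shift dominates (140 vs 126 pm).
Na > Sb: period and group pull opposite ways; the across-period shift dominates (155 vs 140 pm).
Ca > Na: the two effects oppose for this pair; the down-group effect wins (171 vs 155 pm).
Tabulated atomic radius (pm): H 32, Na 155, Al 126, Ca 171, Sb 140.
So from smallest to largest: H < Al < Sb < Na < Ca.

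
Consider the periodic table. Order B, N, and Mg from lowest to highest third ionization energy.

B < N < Mg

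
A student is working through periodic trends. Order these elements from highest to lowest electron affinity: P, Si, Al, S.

S > Si > P > Al

Al is in period 3, group 13; Si is in period 3, group 14; P is in period 3, group 15; S is in period 3, group 16.
Atoms with high Z_eff and room in the valence shell (especially the halogens) have the most exothermic electron affinities.
All lie in period 3; the across-period trend (electron affinity increases left to right) applies, with the exception below.
Note the exception: Si has a higher electron affinity than P, contrary to the simple trend — adding an electron to P's half-filled 3p³ is unfavourable, so Si (3p²) has the more exothermic EA.
For reference (kJ/mol): Al 42, Si 134, P 72, S 200.
So from highest to lowest: S > Si > P > Al.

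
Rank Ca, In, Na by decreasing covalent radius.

Na is in period 3, group 1; Ca is in period 4, group 2; In is in period 5, group 13.
Atomic radius shrinks across a period as nuclear charge pulls the same shell inward, and grows down a group as new shells are added.
These sit on a diagonal, where the across-period and down-group effects partly cancel.
Na > In: period and group pull opposite ways; the across-period shift dominates (155 vs 142 pm).
Ca > Na: period and group pull opposite ways; the down-group shift dominates (171 vs 155 pm).
For reference (pm): Na 155, Ca 171, In 142.
So from largest to smallest: Ca > Na > In.

Ca > Na > In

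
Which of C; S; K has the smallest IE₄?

Consider each +3 ion: C³⁺ still has 1 valence electron; S³⁺ still has 3 valence electrons; K³⁺ is already 2 electrons into the core.
Usually core removal costs more than valence removal, but here the competition is close: a tightly held n=2 valence electron can cost more to remove than an n=3 core electron, so the actual values have to decide it.
Valence configurations: C³⁺ [He]2s¹, S³⁺ [Ne]3s²3p¹.
Tabulated IE_4 (kJ/mol): C 6223, S 4556, K 5877.
Putting it together, IE_4: S < K < C.

S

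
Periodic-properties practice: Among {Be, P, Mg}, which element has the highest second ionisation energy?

IE_2 is the cost of taking one more electron from the +1 cation: Be⁺ still has 1 valence electron; P⁺ still has 4 valence electrons; Mg⁺ still has 1 valence electron.
All are still removing valence electrons, so compare the +1 ions as you would atoms: IE_2 generally rises across a period (higher Z_eff) and falls down a group (larger shell), subject to the usual subshell exceptions.
Valence configurations: Be⁺ [He]2s¹, P⁺ [Ne]3s²3p², Mg⁺ [Ne]3s¹.
The numbers (kJ/mol): Be 1757, P 1907, Mg 1451.
Hence IE_2: Mg < Be < P.

P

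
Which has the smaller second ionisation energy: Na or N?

The second ionization energy removes an electron from the +1 ion. For each element: Na⁺ is the bare [Ne] core; N⁺ still has 4 valence electrons.
Core electrons are held far more tightly than valence electrons, so Na tops the IE_2 order.
Approximate IE_2 values (kJ/mol): Na 4562, N 2856.
So the second ionization energies run N < Na.

N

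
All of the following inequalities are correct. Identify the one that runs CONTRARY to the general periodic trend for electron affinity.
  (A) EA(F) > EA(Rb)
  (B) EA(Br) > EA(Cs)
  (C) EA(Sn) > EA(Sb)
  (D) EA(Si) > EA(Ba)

(C)

The general trend: electron affinity increases across a period and decreases down a group.
(A) F (period 2, group 17) vs Rb (period 5, group 1): the stated order agrees with the simple trend.
(B) Br (period 4, group 17) vs Cs (period 6, group 1): the stated order agrees with the simple trend.
(C) Sn (period 5, group 14) vs Sb (period 5, group 15): the stated order contradicts the simple trend.
(D) Si (period 3, group 14) vs Ba (period 6, group 2): the stated order agrees with the simple trend.
The exception is (C): adding an electron to Sb's half-filled 5p³ is unfavourable, so Sn has the more exothermic EA.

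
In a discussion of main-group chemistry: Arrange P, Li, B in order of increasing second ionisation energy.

P < B < Li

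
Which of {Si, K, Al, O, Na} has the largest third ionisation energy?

Consider each +2 ion: Si²⁺ still has 2 valence electrons; K²⁺ is already 1 electron into the core; Al²⁺ still has 1 valence electron; O²⁺ still has 4 valence electrons; Na²⁺ is already 1 electron into the core.
Usually core removal costs more than valence removal, but here the competition is close: a tightly held n=2 valence electron can cost more to remove than an n=3 core electron, so the actual values have to decide it.
Valence configurations: Si²⁺ [Ne]3s², Al²⁺ [Ne]3s¹, O²⁺ [He]2s²2p².
The numbers (kJ/mol): Si 3232, K 4420, Al 2745, O 5300, Na 6910.
Overall IE_3 order: Al < Si < K < O < Na.

Na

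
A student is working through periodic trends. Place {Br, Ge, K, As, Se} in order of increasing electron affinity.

K < As < Ge < Se < Br

K is in period 4, group 1; Ge is in period 4, group 14; As is in period 4, group 15; Se is in period 4, group 16; Br is in period 4, group 17.
Adding an electron releases more energy for atoms nearer the top right (short of the noble gases).
All lie in period 4; the across-period trend (electron affinity increases left to right) applies, with the exception below.
Note the exception: Ge has a higher electron affinity than As, contrary to the simple trend — adding an electron to As's half-filled 4p³ is unfavourable, so Ge (4p²) has the more exothermic EA.
Approximate values (kJ/mol): K 48, Ge 119, As 78, Se 195, Br 325.
So from lowest to highest: K < As < Ge < Se < Br.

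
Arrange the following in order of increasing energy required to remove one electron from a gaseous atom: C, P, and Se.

Removing the outermost electron gets harder across a period and easier down a group.
A diagonal step moves right (one effect) and down (the opposite effect) at once.
P > Se: the two effects oppose for this pair; the down-group effect wins (1012 vs 941 kJ/mol).
C > P: the two effects oppose for this pair; the down-group effect wins (1086 vs 1012 kJ/mol).
Tabulated first ionization energy (kJ/mol): C 1086, P 1012, Se 941.
So from lowest to highest: Se < P < C.

Se, P, C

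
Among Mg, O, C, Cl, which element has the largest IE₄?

Mg

After 3 electrons have been removed, what remains? Mg³⁺ is already 1 electron into the core; O³⁺ still has 3 valence electrons; C³⁺ still has 1 valence electron; Cl³⁺ still has 4 valence electrons.
Core electrons are held far more tightly than valence electrons, so Mg tops the IE_4 order.
Valence configurations: O³⁺ [He]2s²2p¹, C³⁺ [He]2s¹, Cl³⁺ [Ne]3s²3p².
The numbers (kJ/mol): Mg 10543, O 7469, C 6223, Cl 5159.
Hence IE_4: Cl < C < O < Mg.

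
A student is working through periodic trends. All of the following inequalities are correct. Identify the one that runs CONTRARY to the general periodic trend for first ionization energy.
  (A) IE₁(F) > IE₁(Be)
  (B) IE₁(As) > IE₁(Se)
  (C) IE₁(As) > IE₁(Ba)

(B)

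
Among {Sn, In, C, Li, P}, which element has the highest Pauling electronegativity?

Li is in period 2, group 1; C is in period 2, group 14; P is in period 3, group 15; In is in period 5, group 13; Sn is in period 5, group 14.
Atoms toward the upper right of the periodic table pull bonding electrons most strongly.
Here both period and group differ, so the two effects have to be weighed against each other.
In > Li: period and group pull opposite ways; the across-period shift dominates (1.78 vs 0.98).
Sn > In: both are in period 5; the period trend gives Sn the larger value.
P > Sn: both effects reinforce here, so P is clearly the higher of the two.
C > P: the two effects oppose for this pair; the down-group effect wins (2.55 vs 2.19).
Tabulated electronegativity (Pauling): Li 0.98, C 2.55, P 2.19, In 1.78, Sn 1.96.
The highest Pauling electronegativity among these belongs to C.

C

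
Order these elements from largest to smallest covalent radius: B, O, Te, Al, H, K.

Moving right in a period, electrons are added to the same shell under a stronger nuclear pull, so atoms get smaller; moving down, a new shell is opened and atoms get larger.
These span different periods and groups, so the two trends combine.
O > H: the two effects oppose for this pair; the down-group effect wins (63 vs 32 pm).
B > O: both are in period 2; the period trend gives B the larger value.
Al > B: they share group 13; the group trend gives Al the larger value.
Te > Al: the two effects oppose for this pair; the down-group effect wins (136 vs 126 pm).
K > Te: period and group pull opposite ways; the across-period shift dominates (196 vs 136 pm).
For reference (pm): H 32, B 85, O 63, Al 126, K 196, Te 136.
So from largest to smallest: K > Te > Al > B > O > H.

K, Te, Al, B, O, H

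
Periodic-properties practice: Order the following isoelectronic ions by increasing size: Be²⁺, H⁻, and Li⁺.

Be²⁺, Li⁺, H⁻

All of these have 2 electrons, so size is governed by nuclear charge alone: the more protons, the stronger the pull on the same electron cloud, and the smaller the ion.
Nuclear charges: Be²⁺ (Z=4), Li⁺ (Z=3), H⁻ (Z=1).
Smallest to largest: Be²⁺ < Li⁺ < H⁻.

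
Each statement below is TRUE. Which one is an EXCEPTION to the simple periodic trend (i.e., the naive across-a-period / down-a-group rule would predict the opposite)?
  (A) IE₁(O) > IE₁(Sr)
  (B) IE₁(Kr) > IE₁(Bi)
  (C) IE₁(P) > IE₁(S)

The general trend: first ionisation energy increases across a period and decreases down a group.
(A) O (period 2, group 16) vs Sr (period 5, group 2): the stated order agrees with the simple trend.
(B) Kr (period 4, group 18) vs Bi (period 6, group 15): the stated order agrees with the simple trend.
(C) P (period 3, group 15) vs S (period 3, group 16): the stated order contradicts the simple trend.
The exception is (C): S (3p⁴) ionizes more easily than half-filled P (3p³) because the paired 3p electron in S is pushed out by e⁻–e⁻ repulsion.

(C)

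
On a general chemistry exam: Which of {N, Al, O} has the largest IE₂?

Consider each +1 ion: N⁺ still has 4 valence electrons; Al⁺ still has 2 valence electrons; O⁺ still has 5 valence electrons.
All are still removing valence electrons, so compare the +1 ions as you would atoms: IE_2 generally rises across a period (higher Z_eff) and falls down a group (larger shell), subject to the usual subshell exceptions.
Valence configurations: N⁺ [He]2s²2p², Al⁺ [Ne]3s², O⁺ [He]2s²2p³.
The numbers (kJ/mol): N 2856, Al 1817, O 3388.
So the second ionization energies run Al < N < O.

O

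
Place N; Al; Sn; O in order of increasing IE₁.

Al, Sn, O, N

N is in period 2, group 15; O is in period 2, group 16; Al is in period 3, group 13; Sn is in period 5, group 14.
First ionization energy rises across a period (greater Z_eff holds electrons more tightly) and falls down a group (valence electrons are farther from the nucleus).
Here both period and group differ, so the two effects have to be weighed against each other.
Sn > Al: period and group pull opposite ways; the across-period shift dominates (709 vs 578 kJ/mol).
O > Sn: relative to Sn, both the across-period and down-group shifts push O's first ionization energy up.
N > O: this pair runs against the simple trend — see the exception note.
Note the exception: N has a higher first ionization energy than O, contrary to the simple trend — pairing an electron in O's 2p⁴ costs repulsion energy, so O ionizes more easily than half-filled N (2p³).
Approximate values (kJ/mol): N 1402, O 1314, Al 578, Sn 709.
So from lowest to highest: Al < Sn < O < N.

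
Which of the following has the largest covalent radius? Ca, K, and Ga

K

K is in period 4, group 1; Ca is in period 4, group 2; Ga is in period 4, group 13.
Radius decreases left→right (rising Z_eff, same n) and increases top→bottom (higher n).
All lie in period 4, so atomic radius increases right to left.
The largest covalent radius among these belongs to K.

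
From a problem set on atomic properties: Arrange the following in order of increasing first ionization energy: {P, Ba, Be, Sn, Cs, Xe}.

Be is in period 2, group 2; P is in period 3, group 15; Sn is in period 5, group 14; Xe is in period 5, group 18; Cs is in period 6, group 1; Ba is in period 6, group 2.
IE₁ increases left→right with effective nuclear charge and decreases top→bottom as the valence shell moves farther out.
These span different periods and groups, so the two trends combine.
Ba > Cs: Ba lies to the right of Cs in period 6, so the across-period effect alone puts Ba higher.
Sn > Ba: both effects reinforce here, so Sn is clearly the higher of the two.
Be > Sn: the two effects oppose for this pair; the down-group effect wins (900 vs 709 kJ/mol).
P > Be: the two effects oppose for this pair; the across-period effect wins (1012 vs 900 kJ/mol).
Xe > P: the two effects oppose for this pair; the across-period effect wins (1170 vs 1012 kJ/mol).
For reference (kJ/mol): Be 900, P 1012, Sn 709, Xe 1170, Cs 376, Ba 503.
So from lowest to highest: Cs < Ba < Sn < Be < P < Xe.

Cs < Ba < Sn < Be < P < Xe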